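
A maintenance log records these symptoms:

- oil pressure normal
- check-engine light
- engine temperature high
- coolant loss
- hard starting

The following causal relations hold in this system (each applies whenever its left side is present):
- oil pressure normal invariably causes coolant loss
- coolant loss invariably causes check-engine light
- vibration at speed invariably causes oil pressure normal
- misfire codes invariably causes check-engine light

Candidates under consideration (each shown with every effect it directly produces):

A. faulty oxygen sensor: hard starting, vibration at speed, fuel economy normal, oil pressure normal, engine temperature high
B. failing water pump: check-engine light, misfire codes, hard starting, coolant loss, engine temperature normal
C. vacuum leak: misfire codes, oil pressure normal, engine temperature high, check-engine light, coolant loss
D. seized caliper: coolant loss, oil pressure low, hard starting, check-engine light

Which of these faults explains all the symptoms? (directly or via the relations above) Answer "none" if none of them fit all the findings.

A

Testing each hypothesis:
(A) faulty oxygen sensor — oil pressure normal yes; check-engine light yes (via oil pressure normal → coolant loss → check-engine light); engine temperature high yes; coolant loss yes (via oil pressure normal → coolant loss); hard starting yes
(B) failing water pump — fails on oil pressure normal, engine temperature high (predicts engine temperature normal, not engine temperature high)
(C) vacuum leak — oil pressure normal yes; check-engine light yes; engine temperature high yes; coolant loss yes; hard starting NO
(D) seized caliper — oil pressure normal NO; check-engine light yes; engine temperature high NO; coolant loss yes; hard starting yes
(A) is the only candidate with no mismatches.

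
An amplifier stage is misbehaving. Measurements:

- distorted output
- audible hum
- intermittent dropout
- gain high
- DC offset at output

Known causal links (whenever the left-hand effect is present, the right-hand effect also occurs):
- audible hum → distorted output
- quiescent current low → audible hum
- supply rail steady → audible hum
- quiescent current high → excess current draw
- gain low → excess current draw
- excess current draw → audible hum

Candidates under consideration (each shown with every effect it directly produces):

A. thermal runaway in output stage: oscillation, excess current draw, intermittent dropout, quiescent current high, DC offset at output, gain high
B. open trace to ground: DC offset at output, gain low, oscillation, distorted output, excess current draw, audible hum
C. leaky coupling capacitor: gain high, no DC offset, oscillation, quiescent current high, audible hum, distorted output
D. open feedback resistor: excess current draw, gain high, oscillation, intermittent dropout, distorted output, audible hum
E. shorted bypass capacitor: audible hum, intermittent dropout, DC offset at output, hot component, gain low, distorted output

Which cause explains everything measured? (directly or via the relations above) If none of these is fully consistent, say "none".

Per-candidate check:
(A) thermal runaway in output stage — accounts for every observation (distorted output by excess current draw → audible hum → distorted output)
(B) open trace to ground — distorted output yes; audible hum yes; intermittent dropout NO; gain high NO; DC offset at output yes
(C) leaky coupling capacitor — distorted output yes; audible hum yes; intermittent dropout NO; gain high yes; DC offset at output NO
(D) open feedback resistor — distorted output yes; audible hum yes; intermittent dropout yes; gain high yes; DC offset at output NO
(E) shorted bypass capacitor — distorted output yes; audible hum yes; intermittent dropout yes; gain high NO; DC offset at output yes
(A) alone accounts for all the evidence.

A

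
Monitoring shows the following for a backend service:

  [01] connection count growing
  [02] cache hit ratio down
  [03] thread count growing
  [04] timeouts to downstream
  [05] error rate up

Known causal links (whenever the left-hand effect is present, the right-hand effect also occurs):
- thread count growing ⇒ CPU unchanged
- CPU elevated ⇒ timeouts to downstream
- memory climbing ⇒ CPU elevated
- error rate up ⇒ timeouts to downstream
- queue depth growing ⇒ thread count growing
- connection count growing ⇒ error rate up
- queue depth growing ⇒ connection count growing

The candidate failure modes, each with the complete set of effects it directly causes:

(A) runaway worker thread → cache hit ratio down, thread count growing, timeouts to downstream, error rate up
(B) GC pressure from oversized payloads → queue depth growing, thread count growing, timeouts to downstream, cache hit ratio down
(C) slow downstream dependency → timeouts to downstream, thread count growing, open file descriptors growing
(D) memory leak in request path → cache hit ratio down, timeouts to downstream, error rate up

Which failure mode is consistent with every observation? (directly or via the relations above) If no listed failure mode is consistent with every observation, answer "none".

Per-candidate check:
(A) runaway worker thread — connection count growing NO; cache hit ratio down yes; thread count growing yes; timeouts to downstream yes; error rate up yes
(B) GC pressure from oversized payloads — connection count growing yes (through queue depth growing → connection count growing); cache hit ratio down yes; thread count growing yes; timeouts to downstream yes; error rate up yes (through queue depth growing → connection count growing → error rate up)
(C) slow downstream dependency — connection count growing NO; cache hit ratio down NO; thread count growing yes; timeouts to downstream yes; error rate up NO
(D) memory leak in request path — connection count growing NO; cache hit ratio down yes; thread count growing NO; timeouts to downstream yes; error rate up yes
(B) is the only candidate with no mismatches.

B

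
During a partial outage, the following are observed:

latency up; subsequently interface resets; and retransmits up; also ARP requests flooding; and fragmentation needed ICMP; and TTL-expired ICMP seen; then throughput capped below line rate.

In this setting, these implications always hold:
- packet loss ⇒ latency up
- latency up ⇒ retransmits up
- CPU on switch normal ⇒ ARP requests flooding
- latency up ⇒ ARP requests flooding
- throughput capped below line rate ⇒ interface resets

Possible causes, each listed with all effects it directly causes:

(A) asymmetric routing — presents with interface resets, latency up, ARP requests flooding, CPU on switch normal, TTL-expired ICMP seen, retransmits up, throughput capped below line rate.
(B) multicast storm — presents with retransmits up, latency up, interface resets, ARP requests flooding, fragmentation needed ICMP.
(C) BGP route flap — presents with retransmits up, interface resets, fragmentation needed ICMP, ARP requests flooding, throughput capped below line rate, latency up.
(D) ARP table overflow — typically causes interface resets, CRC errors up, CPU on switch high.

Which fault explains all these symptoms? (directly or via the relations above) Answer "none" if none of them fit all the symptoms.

Testing each hypothesis:
(A) asymmetric routing — latency up yes; interface resets yes; retransmits up yes; ARP requests flooding yes; fragmentation needed ICMP NO; TTL-expired ICMP seen yes; throughput capped below line rate yes
(B) multicast storm — latency up yes; interface resets yes; retransmits up yes; ARP requests flooding yes; fragmentation needed ICMP yes; TTL-expired ICMP seen NO; throughput capped below line rate NO
(C) BGP route flap — does not account for TTL-expired ICMP seen
(D) ARP table overflow — latency up NO; interface resets yes; retransmits up NO; ARP requests flooding NO; fragmentation needed ICMP NO; TTL-expired ICMP seen NO; throughput capped below line rate NO
No candidate is consistent with all observations.

none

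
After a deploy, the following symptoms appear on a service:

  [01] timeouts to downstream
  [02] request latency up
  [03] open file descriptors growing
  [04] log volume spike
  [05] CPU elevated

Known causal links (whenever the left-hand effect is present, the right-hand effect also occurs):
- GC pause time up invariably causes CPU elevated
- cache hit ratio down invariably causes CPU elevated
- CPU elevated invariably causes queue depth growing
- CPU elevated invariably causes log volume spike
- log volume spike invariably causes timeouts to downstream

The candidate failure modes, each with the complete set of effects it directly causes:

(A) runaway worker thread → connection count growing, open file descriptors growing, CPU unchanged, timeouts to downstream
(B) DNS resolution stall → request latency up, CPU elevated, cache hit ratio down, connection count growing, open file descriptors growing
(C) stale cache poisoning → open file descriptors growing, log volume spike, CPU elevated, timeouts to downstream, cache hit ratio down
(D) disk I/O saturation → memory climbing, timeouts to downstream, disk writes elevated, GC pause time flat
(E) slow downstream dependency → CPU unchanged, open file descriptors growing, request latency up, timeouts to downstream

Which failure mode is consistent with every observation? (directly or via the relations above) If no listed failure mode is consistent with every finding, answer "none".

B

For each candidate, compare predicted effects to what was observed:
(A) runaway worker thread — timeouts to downstream +; request latency up -; open file descriptors growing +; log volume spike -; CPU elevated -
(B) DNS resolution stall — timeouts to downstream + (via CPU elevated → log volume spike → timeouts to downstream); request latency up +; open file descriptors growing +; log volume spike + (via CPU elevated → log volume spike); CPU elevated +
(C) stale cache poisoning — does not account for request latency up
(D) disk I/O saturation — timeouts to downstream +; request latency up -; open file descriptors growing -; log volume spike -; CPU elevated -
(E) slow downstream dependency — fails on log volume spike, CPU elevated (predicts CPU unchanged, not CPU elevated)
(B) is the only candidate with no mismatches.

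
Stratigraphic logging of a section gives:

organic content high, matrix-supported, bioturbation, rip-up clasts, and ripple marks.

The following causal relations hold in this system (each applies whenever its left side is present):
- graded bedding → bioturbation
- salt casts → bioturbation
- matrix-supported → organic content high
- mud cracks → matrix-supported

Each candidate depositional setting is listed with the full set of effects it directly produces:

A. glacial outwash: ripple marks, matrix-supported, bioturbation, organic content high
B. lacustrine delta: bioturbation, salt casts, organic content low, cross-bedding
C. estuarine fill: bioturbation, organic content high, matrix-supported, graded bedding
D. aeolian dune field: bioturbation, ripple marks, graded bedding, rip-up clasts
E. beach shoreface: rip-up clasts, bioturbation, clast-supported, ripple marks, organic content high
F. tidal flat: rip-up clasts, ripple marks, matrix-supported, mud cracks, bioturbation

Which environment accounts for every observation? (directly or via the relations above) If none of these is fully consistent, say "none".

Testing each hypothesis:
(A) glacial outwash — does not account for rip-up clasts
(B) lacustrine delta — fails on organic content high, matrix-supported, rip-up clasts, ripple marks (predicts organic content low, not organic content high)
(C) estuarine fill — organic content high match; matrix-supported match; bioturbation match; rip-up clasts miss; ripple marks miss
(D) aeolian dune field — organic content high miss; matrix-supported miss; bioturbation match; rip-up clasts match; ripple marks match
(E) beach shoreface — fails on matrix-supported (predicts clast-supported, not matrix-supported)
(F) tidal flat — accounts for every observation (organic content high via matrix-supported → organic content high)
Only (F) is consistent with every observation.

F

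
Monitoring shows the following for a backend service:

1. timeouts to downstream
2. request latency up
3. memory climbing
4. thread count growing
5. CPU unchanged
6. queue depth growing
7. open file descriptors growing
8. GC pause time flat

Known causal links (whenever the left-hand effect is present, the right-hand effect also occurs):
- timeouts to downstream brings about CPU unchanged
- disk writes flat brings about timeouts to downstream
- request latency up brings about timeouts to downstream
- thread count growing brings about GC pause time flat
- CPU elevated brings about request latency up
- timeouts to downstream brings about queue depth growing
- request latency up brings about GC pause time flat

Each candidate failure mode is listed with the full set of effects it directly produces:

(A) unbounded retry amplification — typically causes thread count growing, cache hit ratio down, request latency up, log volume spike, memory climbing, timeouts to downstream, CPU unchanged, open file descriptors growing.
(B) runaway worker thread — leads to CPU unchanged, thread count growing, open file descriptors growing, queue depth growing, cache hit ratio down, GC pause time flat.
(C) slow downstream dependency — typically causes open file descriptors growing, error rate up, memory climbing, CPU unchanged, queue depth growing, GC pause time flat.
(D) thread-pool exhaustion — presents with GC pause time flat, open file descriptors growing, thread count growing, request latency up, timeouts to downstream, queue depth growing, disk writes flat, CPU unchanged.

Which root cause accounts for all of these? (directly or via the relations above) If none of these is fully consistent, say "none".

Per-candidate check:
(A) unbounded retry amplification — timeouts to downstream match; request latency up match; memory climbing match; thread count growing match; CPU unchanged match; queue depth growing match (via timeouts to downstream → queue depth growing); open file descriptors growing match; GC pause time flat match (via request latency up → GC pause time flat)
(B) runaway worker thread — timeouts to downstream miss; request latency up miss; memory climbing miss; thread count growing match; CPU unchanged match; queue depth growing match; open file descriptors growing match; GC pause time flat match
(C) slow downstream dependency — timeouts to downstream miss; request latency up miss; memory climbing match; thread count growing miss; CPU unchanged match; queue depth growing match; open file descriptors growing match; GC pause time flat match
(D) thread-pool exhaustion — does not account for memory climbing
Only (A) is consistent with every observation.

A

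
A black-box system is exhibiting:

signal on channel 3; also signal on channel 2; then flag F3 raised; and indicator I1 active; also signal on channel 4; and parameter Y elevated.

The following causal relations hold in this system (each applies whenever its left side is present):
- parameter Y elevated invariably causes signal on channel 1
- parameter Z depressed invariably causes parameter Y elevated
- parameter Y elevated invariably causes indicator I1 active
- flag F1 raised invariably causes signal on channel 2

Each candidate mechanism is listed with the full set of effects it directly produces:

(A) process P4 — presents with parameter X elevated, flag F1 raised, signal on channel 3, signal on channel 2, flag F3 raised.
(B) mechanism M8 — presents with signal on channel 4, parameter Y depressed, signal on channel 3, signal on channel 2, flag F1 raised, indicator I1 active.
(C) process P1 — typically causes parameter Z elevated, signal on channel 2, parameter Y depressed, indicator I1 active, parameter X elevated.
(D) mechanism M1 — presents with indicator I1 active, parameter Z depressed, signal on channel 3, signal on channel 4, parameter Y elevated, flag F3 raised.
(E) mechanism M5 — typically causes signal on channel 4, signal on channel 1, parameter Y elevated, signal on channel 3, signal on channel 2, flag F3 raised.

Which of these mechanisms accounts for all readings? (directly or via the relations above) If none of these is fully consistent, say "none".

For each candidate, compare predicted effects to what was observed:
(A) process P4 — does not account for indicator I1 active, signal on channel 4, parameter Y elevated
(B) mechanism M8 — fails on flag F3 raised, parameter Y elevated (predicts parameter Y depressed, not parameter Y elevated)
(C) process P1 — fails on signal on channel 3, flag F3 raised, signal on channel 4, parameter Y elevated (predicts parameter Y depressed, not parameter Y elevated)
(D) mechanism M1 — signal on channel 3 +; signal on channel 2 -; flag F3 raised +; indicator I1 active +; signal on channel 4 +; parameter Y elevated +
(E) mechanism M5 — accounts for every observation (indicator I1 active through parameter Y elevated → indicator I1 active)
Only (E) is consistent with every observation.

E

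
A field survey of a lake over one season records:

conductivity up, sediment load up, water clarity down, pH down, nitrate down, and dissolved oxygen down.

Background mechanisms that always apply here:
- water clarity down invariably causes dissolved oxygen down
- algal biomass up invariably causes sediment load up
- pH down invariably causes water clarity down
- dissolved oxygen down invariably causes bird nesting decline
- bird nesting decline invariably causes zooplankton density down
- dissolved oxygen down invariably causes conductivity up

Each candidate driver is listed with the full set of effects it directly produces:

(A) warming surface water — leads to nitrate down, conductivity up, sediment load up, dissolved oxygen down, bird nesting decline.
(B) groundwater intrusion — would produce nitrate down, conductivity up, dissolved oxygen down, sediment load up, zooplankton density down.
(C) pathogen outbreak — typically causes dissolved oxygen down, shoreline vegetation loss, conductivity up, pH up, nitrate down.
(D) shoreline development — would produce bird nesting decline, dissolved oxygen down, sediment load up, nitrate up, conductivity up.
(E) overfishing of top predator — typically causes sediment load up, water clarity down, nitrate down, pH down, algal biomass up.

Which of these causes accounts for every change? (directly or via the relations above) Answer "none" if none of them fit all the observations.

For each candidate, compare predicted effects to what was observed:
(A) warming surface water — conductivity up match; sediment load up match; water clarity down miss; pH down miss; nitrate down match; dissolved oxygen down match
(B) groundwater intrusion — does not account for water clarity down, pH down
(C) pathogen outbreak — fails on sediment load up, water clarity down, pH down (predicts pH up, not pH down)
(D) shoreline development — conductivity up match; sediment load up match; water clarity down miss; pH down miss; nitrate down miss; dissolved oxygen down match
(E) overfishing of top predator — accounts for every observation (conductivity up by water clarity down → dissolved oxygen down → conductivity up)
(E) is the only candidate with no mismatches.

E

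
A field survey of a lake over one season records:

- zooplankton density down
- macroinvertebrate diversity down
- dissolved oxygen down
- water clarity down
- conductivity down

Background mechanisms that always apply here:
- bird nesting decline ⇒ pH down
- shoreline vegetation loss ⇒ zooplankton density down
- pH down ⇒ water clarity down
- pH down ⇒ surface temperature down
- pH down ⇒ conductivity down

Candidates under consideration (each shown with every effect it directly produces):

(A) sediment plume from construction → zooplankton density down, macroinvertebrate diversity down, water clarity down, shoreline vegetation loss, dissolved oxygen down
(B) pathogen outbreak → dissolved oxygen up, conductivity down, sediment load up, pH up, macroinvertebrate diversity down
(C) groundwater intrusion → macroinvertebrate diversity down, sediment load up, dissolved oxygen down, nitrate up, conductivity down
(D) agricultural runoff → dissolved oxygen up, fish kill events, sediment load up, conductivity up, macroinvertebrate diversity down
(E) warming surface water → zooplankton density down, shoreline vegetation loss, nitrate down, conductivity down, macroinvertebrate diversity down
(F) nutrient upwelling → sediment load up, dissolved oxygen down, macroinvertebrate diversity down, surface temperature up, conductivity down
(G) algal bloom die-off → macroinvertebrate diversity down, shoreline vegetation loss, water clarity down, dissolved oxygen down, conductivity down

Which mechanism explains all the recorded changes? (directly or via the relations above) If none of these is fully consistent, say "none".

For each candidate, compare predicted effects to what was observed:
(A) sediment plume from construction — does not account for conductivity down
(B) pathogen outbreak — fails on zooplankton density down, dissolved oxygen down, water clarity down (predicts dissolved oxygen up, not dissolved oxygen down)
(C) groundwater intrusion — zooplankton density down miss; macroinvertebrate diversity down match; dissolved oxygen down match; water clarity down miss; conductivity down match
(D) agricultural runoff — fails on zooplankton density down, dissolved oxygen down, water clarity down, conductivity down (predicts dissolved oxygen up, not dissolved oxygen down; predicts conductivity up, not conductivity down)
(E) warming surface water — zooplankton density down match; macroinvertebrate diversity down match; dissolved oxygen down miss; water clarity down miss; conductivity down match
(F) nutrient upwelling — does not account for zooplankton density down, water clarity down
(G) algal bloom die-off — zooplankton density down match (via shoreline vegetation loss → zooplankton density down); macroinvertebrate diversity down match; dissolved oxygen down match; water clarity down match; conductivity down match
(G) alone accounts for all the evidence.

G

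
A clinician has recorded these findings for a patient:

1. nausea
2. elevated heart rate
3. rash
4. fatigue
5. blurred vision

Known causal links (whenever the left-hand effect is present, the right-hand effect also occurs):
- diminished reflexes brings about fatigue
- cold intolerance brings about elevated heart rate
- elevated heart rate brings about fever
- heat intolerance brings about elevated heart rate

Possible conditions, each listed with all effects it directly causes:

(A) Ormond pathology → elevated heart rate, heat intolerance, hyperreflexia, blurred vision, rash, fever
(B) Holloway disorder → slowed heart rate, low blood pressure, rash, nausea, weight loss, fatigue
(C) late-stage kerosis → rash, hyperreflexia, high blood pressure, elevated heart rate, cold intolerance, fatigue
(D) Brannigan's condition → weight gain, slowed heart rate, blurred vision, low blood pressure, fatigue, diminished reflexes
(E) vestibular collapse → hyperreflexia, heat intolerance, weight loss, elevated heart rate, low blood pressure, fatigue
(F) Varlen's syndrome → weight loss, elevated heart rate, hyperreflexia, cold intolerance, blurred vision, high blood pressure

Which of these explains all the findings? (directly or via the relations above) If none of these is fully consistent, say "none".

none

Per-candidate check:
(A) Ormond pathology — nausea ✗; elevated heart rate ✓; rash ✓; fatigue ✗; blurred vision ✓
(B) Holloway disorder — nausea ✓; elevated heart rate ✗; rash ✓; fatigue ✓; blurred vision ✗
(C) late-stage kerosis — does not account for nausea, blurred vision
(D) Brannigan's condition — fails on nausea, elevated heart rate, rash (predicts slowed heart rate, not elevated heart rate)
(E) vestibular collapse — does not account for nausea, rash, blurred vision
(F) Varlen's syndrome — does not account for nausea, rash, fatigue
None of the listed candidates fits everything.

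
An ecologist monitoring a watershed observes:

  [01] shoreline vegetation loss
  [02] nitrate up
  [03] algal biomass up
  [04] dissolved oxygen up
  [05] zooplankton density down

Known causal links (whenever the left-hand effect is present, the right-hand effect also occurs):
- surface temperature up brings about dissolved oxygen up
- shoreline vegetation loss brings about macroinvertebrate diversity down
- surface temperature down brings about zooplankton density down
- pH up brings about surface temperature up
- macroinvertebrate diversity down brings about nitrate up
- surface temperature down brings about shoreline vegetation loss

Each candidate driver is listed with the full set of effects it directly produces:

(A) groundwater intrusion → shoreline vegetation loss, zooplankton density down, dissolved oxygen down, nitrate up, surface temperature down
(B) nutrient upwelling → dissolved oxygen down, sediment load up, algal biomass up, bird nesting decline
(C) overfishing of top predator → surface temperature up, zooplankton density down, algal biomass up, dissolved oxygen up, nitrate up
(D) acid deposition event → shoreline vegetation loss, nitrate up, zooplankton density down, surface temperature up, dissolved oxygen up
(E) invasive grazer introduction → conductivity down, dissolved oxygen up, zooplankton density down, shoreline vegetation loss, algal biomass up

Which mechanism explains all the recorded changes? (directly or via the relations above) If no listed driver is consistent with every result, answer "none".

E

For each candidate, compare predicted effects to what was observed:
(A) groundwater intrusion — shoreline vegetation loss ✓; nitrate up ✓; algal biomass up ✗; dissolved oxygen up ✗; zooplankton density down ✓
(B) nutrient upwelling — fails on shoreline vegetation loss, nitrate up, dissolved oxygen up, zooplankton density down (predicts dissolved oxygen down, not dissolved oxygen up)
(C) overfishing of top predator — does not account for shoreline vegetation loss
(D) acid deposition event — shoreline vegetation loss ✓; nitrate up ✓; algal biomass up ✗; dissolved oxygen up ✓; zooplankton density down ✓
(E) invasive grazer introduction — shoreline vegetation loss ✓; nitrate up ✓ (by shoreline vegetation loss → macroinvertebrate diversity down → nitrate up); algal biomass up ✓; dissolved oxygen up ✓; zooplankton density down ✓
Only (E) is consistent with every observation.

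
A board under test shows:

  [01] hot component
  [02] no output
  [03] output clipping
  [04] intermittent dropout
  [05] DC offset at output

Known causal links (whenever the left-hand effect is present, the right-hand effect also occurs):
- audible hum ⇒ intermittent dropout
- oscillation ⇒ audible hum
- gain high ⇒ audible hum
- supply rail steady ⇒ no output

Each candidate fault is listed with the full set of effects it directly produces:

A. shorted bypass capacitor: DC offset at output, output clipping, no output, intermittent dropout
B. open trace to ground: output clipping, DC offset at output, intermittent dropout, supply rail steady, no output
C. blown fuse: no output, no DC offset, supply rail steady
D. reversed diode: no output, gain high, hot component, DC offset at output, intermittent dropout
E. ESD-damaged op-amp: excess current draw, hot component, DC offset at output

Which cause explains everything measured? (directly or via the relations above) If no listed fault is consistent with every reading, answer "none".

Testing each hypothesis:
(A) shorted bypass capacitor — hot component NO; no output yes; output clipping yes; intermittent dropout yes; DC offset at output yes
(B) open trace to ground — hot component NO; no output yes; output clipping yes; intermittent dropout yes; DC offset at output yes
(C) blown fuse — hot component NO; no output yes; output clipping NO; intermittent dropout NO; DC offset at output NO
(D) reversed diode — does not account for output clipping
(E) ESD-damaged op-amp — hot component yes; no output NO; output clipping NO; intermittent dropout NO; DC offset at output yes
No candidate is consistent with all observations.

none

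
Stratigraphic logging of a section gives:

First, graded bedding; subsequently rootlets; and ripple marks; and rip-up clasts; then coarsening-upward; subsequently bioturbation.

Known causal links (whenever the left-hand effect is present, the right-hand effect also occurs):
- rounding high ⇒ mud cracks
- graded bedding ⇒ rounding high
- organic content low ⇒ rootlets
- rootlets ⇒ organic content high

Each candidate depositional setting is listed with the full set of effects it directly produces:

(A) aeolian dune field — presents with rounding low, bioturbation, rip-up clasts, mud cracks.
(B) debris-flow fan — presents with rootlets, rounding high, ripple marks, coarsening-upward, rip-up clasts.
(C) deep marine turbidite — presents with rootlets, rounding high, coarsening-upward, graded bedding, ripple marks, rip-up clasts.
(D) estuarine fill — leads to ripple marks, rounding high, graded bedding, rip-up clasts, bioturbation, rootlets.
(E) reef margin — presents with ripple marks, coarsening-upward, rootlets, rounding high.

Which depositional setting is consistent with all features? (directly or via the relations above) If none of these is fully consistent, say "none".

For each candidate, compare predicted effects to what was observed:
(A) aeolian dune field — graded bedding -; rootlets -; ripple marks -; rip-up clasts +; coarsening-upward -; bioturbation +
(B) debris-flow fan — graded bedding -; rootlets +; ripple marks +; rip-up clasts +; coarsening-upward +; bioturbation -
(C) deep marine turbidite — does not account for bioturbation
(D) estuarine fill — does not account for coarsening-upward
(E) reef margin — does not account for graded bedding, rip-up clasts, bioturbation
No candidate is consistent with all observations.

none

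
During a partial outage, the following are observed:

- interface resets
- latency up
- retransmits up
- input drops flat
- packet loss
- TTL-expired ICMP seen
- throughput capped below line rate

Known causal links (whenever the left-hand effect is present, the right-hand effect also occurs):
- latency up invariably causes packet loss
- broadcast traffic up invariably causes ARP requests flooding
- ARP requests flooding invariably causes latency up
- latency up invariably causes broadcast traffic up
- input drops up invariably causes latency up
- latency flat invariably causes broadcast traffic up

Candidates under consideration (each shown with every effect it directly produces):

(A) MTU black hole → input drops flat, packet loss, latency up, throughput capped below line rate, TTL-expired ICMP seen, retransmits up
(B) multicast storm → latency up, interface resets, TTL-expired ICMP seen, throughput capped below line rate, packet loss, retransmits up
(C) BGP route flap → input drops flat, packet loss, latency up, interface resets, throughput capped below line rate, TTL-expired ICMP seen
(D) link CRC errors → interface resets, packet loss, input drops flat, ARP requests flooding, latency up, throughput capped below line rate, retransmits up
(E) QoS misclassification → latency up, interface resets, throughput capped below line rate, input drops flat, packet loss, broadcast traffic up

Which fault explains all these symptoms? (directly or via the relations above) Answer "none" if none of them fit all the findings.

none

For each candidate, compare predicted effects to what was observed:
(A) MTU black hole — interface resets -; latency up +; retransmits up +; input drops flat +; packet loss +; TTL-expired ICMP seen +; throughput capped below line rate +
(B) multicast storm — interface resets +; latency up +; retransmits up +; input drops flat -; packet loss +; TTL-expired ICMP seen +; throughput capped below line rate +
(C) BGP route flap — interface resets +; latency up +; retransmits up -; input drops flat +; packet loss +; TTL-expired ICMP seen +; throughput capped below line rate +
(D) link CRC errors — interface resets +; latency up +; retransmits up +; input drops flat +; packet loss +; TTL-expired ICMP seen -; throughput capped below line rate +
(E) QoS misclassification — does not account for retransmits up, TTL-expired ICMP seen
No candidate is consistent with all observations.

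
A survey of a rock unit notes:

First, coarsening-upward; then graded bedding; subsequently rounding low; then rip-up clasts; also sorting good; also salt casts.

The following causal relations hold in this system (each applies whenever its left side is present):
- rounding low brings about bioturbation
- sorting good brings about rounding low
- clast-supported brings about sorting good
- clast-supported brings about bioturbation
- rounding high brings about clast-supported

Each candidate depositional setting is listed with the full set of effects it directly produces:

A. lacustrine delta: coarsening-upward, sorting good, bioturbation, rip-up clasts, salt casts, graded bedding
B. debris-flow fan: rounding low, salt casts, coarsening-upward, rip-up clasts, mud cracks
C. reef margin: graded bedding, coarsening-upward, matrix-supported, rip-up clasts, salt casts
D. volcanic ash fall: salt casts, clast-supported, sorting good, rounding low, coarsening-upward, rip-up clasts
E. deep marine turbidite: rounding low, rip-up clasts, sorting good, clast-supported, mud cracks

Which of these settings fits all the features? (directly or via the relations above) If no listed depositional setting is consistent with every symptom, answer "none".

A

Testing each hypothesis:
(A) lacustrine delta — accounts for every observation (rounding low through sorting good → rounding low)
(B) debris-flow fan — does not account for graded bedding, sorting good
(C) reef margin — coarsening-upward ✓; graded bedding ✓; rounding low ✗; rip-up clasts ✓; sorting good ✗; salt casts ✓
(D) volcanic ash fall — does not account for graded bedding
(E) deep marine turbidite — coarsening-upward ✗; graded bedding ✗; rounding low ✓; rip-up clasts ✓; sorting good ✓; salt casts ✗
(A) is the only candidate with no mismatches.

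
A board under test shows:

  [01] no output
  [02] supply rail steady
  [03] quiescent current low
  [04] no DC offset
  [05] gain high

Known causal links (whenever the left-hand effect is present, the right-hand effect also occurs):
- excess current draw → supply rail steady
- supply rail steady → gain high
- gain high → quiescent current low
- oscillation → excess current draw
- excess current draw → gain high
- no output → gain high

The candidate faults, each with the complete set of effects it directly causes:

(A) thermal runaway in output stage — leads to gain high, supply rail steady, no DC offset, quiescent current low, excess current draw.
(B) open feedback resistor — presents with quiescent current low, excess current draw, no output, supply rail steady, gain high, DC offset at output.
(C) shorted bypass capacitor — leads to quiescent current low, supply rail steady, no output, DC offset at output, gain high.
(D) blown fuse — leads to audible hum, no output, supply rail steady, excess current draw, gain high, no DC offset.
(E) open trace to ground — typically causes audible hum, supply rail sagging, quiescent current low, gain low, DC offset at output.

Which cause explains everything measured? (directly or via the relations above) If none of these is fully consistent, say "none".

D

Per-candidate check:
(A) thermal runaway in output stage — no output ✗; supply rail steady ✓; quiescent current low ✓; no DC offset ✓; gain high ✓
(B) open feedback resistor — no output ✓; supply rail steady ✓; quiescent current low ✓; no DC offset ✗; gain high ✓
(C) shorted bypass capacitor — no output ✓; supply rail steady ✓; quiescent current low ✓; no DC offset ✗; gain high ✓
(D) blown fuse — no output ✓; supply rail steady ✓; quiescent current low ✓ (through gain high → quiescent current low); no DC offset ✓; gain high ✓
(E) open trace to ground — no output ✗; supply rail steady ✗; quiescent current low ✓; no DC offset ✗; gain high ✗
(D) alone accounts for all the evidence.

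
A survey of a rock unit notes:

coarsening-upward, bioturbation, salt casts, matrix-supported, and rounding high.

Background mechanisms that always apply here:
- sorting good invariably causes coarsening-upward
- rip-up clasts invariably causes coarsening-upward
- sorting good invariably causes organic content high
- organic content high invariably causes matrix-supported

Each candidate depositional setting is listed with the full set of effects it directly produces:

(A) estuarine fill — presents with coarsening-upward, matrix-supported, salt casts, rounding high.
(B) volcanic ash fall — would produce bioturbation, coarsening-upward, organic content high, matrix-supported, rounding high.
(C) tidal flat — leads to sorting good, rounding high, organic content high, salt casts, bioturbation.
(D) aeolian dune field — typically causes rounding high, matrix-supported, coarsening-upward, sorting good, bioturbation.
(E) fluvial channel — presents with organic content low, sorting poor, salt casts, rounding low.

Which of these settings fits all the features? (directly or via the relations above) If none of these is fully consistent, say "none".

C

Checking each candidate against the observations:
(A) estuarine fill — does not account for bioturbation
(B) volcanic ash fall — coarsening-upward ✓; bioturbation ✓; salt casts ✗; matrix-supported ✓; rounding high ✓
(C) tidal flat — coarsening-upward ✓ (by sorting good → coarsening-upward); bioturbation ✓; salt casts ✓; matrix-supported ✓ (by organic content high → matrix-supported); rounding high ✓
(D) aeolian dune field — coarsening-upward ✓; bioturbation ✓; salt casts ✗; matrix-supported ✓; rounding high ✓
(E) fluvial channel — fails on coarsening-upward, bioturbation, matrix-supported, rounding high (predicts rounding low, not rounding high)
Only (C) is consistent with every observation.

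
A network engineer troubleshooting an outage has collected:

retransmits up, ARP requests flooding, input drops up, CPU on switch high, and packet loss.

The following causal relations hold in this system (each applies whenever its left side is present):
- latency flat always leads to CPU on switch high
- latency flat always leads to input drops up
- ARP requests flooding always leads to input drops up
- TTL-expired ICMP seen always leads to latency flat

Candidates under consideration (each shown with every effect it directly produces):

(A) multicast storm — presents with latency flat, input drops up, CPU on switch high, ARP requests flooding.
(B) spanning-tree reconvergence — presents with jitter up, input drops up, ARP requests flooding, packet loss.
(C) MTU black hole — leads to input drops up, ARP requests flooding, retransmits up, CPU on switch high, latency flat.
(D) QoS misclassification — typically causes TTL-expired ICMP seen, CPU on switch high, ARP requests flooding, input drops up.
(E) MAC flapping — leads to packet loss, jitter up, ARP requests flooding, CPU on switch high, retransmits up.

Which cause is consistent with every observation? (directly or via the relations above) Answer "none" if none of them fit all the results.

E

Per-candidate check:
(A) multicast storm — retransmits up ✗; ARP requests flooding ✓; input drops up ✓; CPU on switch high ✓; packet loss ✗
(B) spanning-tree reconvergence — does not account for retransmits up, CPU on switch high
(C) MTU black hole — does not account for packet loss
(D) QoS misclassification — does not account for retransmits up, packet loss
(E) MAC flapping — retransmits up ✓; ARP requests flooding ✓; input drops up ✓ (through ARP requests flooding → input drops up); CPU on switch high ✓; packet loss ✓
Only (E) is consistent with every observation.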